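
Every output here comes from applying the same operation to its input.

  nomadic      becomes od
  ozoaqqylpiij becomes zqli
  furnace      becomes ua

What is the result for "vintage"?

Looking at the pairs, the operation is to keep one character in every 3, starting at position 2 (positions 2nd, 5th, 8th, ...).
Doing the same to "vintage": "ia".

ia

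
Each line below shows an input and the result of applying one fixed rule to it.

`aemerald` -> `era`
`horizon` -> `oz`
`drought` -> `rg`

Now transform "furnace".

ua

The rule is to swap the first and last characters, then keep one character in every 3, starting at position 2 (positions 2nd, 5th, 8th, ...).
For "furnace", step one produces "eurnacf"; step two turns that into "ua".
(Check on "drought": → "troughd" → "rg" ✓)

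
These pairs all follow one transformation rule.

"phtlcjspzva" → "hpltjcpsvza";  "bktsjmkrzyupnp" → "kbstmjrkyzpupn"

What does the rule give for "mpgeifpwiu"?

pmegfiwpui

Looking at the pairs, the operation is to swap each adjacent pair of characters (1↔2, 3↔4, ...).
Applying that to "mpgeifpwiu" gives "pmegfiwpui".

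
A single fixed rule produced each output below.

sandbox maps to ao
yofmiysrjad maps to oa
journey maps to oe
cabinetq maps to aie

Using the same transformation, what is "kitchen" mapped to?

ie

Rule — keep every other character starting from the second (positions 2nd, 4th, 6th, ...), then keep only the vowels.
For "kitchen", step one produces "ice"; step two turns that into "ie".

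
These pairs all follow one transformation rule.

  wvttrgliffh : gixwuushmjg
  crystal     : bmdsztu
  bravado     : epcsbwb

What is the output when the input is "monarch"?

dinpobs

Rule — move the last 2 characters to the front (rotate right by 2), then shift every letter 1 place forward in the alphabet (wrapping around).
For "monarch", step one produces "chmonar"; step two turns that into "dinpobs".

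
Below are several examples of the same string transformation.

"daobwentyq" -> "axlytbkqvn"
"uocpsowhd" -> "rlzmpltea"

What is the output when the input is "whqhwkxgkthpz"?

In each case the input is transformed by: shift every letter 3 places backward in the alphabet (wrapping around).
On "whqhwkxgkthpz" that produces "tenethudhqemw".

tenethudhqemw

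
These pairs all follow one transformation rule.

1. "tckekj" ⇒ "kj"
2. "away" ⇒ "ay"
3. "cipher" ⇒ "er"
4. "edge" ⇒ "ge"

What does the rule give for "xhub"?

ub

Rule — keep only the last 2 characters.
For "xhub" the result is "ub".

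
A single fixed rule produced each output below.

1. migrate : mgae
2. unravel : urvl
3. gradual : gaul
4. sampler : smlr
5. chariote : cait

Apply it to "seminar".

Looking at the pairs, the operation is to keep every other character starting from the first (positions 1st, 3rd, 5th, ...).
Doing the same to "seminar": "smnr".

smnr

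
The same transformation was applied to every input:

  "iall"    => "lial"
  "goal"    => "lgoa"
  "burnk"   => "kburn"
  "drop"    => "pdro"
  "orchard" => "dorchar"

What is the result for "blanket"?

Looking at the pairs, the operation is to move the last character to the front.
Doing the same to "blanket": "tblanke".

tblanke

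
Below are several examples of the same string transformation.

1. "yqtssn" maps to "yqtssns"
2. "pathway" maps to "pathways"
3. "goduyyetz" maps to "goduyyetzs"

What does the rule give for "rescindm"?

rescindms

In each case the input is transformed by: append "s".
So "rescindm" becomes "rescindms".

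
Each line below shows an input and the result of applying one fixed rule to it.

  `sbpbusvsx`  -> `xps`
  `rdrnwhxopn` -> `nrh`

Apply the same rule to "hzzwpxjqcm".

Looking at the pairs, the operation is to move the last 3 characters to the front (rotate right by 3), then keep one character in every 3, starting at position 3 (positions 3rd, 6th, 9th, ...).
Applying both steps to "hzzwpxjqcm": "qcmhzzwpxj", then "mzx".

mzx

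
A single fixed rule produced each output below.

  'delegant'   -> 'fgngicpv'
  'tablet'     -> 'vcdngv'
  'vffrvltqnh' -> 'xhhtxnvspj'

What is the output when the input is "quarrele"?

The transformation: shift every letter 2 places forward in the alphabet (wrapping around).
"quarrele" → "swcttgng".

swcttgng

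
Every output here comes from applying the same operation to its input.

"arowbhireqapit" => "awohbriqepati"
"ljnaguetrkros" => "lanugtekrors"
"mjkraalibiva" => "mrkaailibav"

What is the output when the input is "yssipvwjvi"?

Looking at the pairs, the operation is to swap each adjacent pair of characters (1↔2, 3↔4, ...), then delete the first character.
On "yssipvwjvi": the first step gives "syisvpjwiv", and the second then gives "yisvpjwiv".

yisvpjwiv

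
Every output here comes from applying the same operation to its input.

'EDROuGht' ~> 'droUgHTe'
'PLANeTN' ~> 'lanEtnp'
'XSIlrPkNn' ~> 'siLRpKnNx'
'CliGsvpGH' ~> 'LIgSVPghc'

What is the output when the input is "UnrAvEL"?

What's happening: flip the case of every letter, then move the first character to the end.
"UnrAvEL" → "uNRaVel" → "NRaVelu".

NRaVelu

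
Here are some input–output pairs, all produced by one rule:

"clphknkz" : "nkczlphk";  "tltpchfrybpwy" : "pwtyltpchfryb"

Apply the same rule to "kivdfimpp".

mpkpivdfi

Each output is the input with this applied: swap the first and last characters, then move the last 3 characters to the front (rotate right by 3).
For "kivdfimpp" the result is "mpkpivdfi".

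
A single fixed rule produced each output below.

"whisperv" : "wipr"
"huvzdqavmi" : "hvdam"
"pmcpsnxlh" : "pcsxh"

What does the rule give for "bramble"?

The pattern: keep every other character starting from the first (positions 1st, 3rd, 5th, ...).
Applying that to "bramble" gives "babe".

babe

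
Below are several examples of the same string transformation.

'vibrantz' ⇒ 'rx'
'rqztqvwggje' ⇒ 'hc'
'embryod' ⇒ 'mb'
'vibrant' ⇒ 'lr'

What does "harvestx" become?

rv

The transformation: shift every letter 2 places backward in the alphabet (wrapping around), then keep only the last 2 characters.
So "harvestx" becomes "rv".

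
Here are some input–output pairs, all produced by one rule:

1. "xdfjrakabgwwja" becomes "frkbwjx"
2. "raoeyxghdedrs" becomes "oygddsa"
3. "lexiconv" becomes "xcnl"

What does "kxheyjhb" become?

The transformation: move the first 2 characters to the end (rotate left by 2), then keep every other character starting from the first (positions 1st, 3rd, 5th, ...).
Applying both steps to "kxheyjhb": "heyjhbkx", then "hyhk".

hyhk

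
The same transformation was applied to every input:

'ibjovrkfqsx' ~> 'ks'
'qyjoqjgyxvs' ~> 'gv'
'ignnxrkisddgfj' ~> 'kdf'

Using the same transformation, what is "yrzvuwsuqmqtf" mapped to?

smf

The rule is to keep one character in every 3, starting at position 1 (positions 1st, 4th, 7th, ...), then delete the first 2 characters.
Working it through for "yrzvuwsuqmqtf": intermediate "yvsmf", final "smf".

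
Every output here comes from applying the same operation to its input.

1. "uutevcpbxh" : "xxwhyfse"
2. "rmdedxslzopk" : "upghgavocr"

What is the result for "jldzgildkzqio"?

mogcjlognct

The transformation: delete the last 2 characters, then shift every letter 3 places forward in the alphabet (wrapping around).
On "jldzgildkzqio" that produces "mogcjlognct".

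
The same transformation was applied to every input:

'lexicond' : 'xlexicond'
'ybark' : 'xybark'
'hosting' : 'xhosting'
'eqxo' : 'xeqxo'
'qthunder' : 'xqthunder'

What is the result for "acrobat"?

In each case the input is transformed by: prepend "x".
On "acrobat" that produces "xacrobat".

xacrobat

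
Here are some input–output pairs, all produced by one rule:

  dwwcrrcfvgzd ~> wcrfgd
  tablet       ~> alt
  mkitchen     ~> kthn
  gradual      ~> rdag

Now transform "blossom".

In each case the input is transformed by: move the first character to the end, then keep every other character starting from the first (positions 1st, 3rd, 5th, ...).
On "blossom": the first step gives "lossomb", and the second then gives "lsob".

lsob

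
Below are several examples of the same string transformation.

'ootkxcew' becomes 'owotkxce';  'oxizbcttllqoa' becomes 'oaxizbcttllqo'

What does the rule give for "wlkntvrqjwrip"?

wplkntvrqjwri

What's happening: swap the first and last characters, then move the last character to the front.
Applying both steps to "wlkntvrqjwrip": "plkntvrqjwriw", then "wplkntvrqjwri".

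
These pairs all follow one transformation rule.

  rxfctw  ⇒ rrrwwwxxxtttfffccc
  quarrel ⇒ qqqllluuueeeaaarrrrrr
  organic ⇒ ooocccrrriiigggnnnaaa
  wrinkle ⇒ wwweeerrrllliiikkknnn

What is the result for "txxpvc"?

The rule is to take characters alternately from the front and the back (1st, last, 2nd, 2nd-last, ...), then repeat every character 3 times.
Applying both steps to "txxpvc": "tcxvxp", then "tttcccxxxvvvxxxppp".
(Check on "rxfctw": → "rwxtfc" → "rrrwwwxxxtttfffccc" ✓)

tttcccxxxvvvxxxppp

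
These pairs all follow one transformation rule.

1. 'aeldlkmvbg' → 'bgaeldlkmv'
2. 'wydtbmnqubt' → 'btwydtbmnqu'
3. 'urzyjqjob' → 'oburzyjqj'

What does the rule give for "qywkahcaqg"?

qgqywkahca

What's happening: move the last 2 characters to the front (rotate right by 2).
Doing the same to "qywkahcaqg": "qgqywkahca".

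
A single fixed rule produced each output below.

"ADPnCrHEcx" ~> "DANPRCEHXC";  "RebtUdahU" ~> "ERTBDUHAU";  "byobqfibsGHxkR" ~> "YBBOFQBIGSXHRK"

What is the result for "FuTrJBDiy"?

Each output is the input with this applied: swap each adjacent pair of characters (1↔2, 3↔4, ...), then convert every letter to uppercase.
Starting from "FuTrJBDiy": after the first operation, "uFrTBJiDy"; after the second, "UFRTBJIDY".

UFRTBJIDY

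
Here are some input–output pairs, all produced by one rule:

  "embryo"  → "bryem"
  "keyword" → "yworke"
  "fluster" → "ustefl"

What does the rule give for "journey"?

urnejo

The pattern: delete the last character, then move the first 2 characters to the end (rotate left by 2).
Applying both steps to "journey": "journe", then "urnejo".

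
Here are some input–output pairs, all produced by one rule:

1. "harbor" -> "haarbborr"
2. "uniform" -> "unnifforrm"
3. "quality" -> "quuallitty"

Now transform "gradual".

Each output is the input with this applied: repeat every character 3 times, then keep every other character starting from the second (positions 2nd, 4th, 6th, ...).
Starting from "gradual": after the first operation, "gggrrraaaddduuuaaalll"; after the second, "grradduaal".

grradduaal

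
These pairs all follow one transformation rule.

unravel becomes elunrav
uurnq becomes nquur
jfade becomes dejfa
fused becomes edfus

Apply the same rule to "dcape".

pedca

The transformation: move the last 2 characters to the front (rotate right by 2).
For "dcape" the result is "pedca".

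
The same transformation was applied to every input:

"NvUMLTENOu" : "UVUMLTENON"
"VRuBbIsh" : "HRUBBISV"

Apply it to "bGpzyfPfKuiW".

The transformation: swap the first and last characters, then convert every letter to uppercase.
Working it through for "bGpzyfPfKuiW": intermediate "WGpzyfPfKuib", final "WGPZYFPFKUIB".
(Check on "VRuBbIsh": → "hRuBbIsV" → "HRUBBISV" ✓)

WGPZYFPFKUIB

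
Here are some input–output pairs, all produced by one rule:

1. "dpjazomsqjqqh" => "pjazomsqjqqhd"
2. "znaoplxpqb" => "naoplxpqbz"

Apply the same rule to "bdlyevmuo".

dlyevmuob

The pattern: move the first character to the end.
So "bdlyevmuo" becomes "dlyevmuob".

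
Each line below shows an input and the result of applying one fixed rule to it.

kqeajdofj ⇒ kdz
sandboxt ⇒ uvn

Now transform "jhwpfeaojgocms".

Rule — keep one character in every 3, starting at position 2 (positions 2nd, 5th, 8th, ...), then shift every letter 6 places backward in the alphabet (wrapping around).
Applying both steps to "jhwpfeaojgocms": "hfoos", then "bziim".

bziim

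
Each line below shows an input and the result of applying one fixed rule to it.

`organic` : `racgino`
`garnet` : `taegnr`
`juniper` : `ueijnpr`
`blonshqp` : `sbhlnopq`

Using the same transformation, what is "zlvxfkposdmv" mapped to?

zdfklmopsvvx

The rule is to sort the characters into alphabetical order, then move the last character to the front.
Starting from "zlvxfkposdmv": after the first operation, "dfklmopsvvxz"; after the second, "zdfklmopsvvx".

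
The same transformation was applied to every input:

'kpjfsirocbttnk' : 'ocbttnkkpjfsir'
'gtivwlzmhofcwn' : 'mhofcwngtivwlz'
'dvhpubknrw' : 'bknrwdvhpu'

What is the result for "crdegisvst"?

isvstcrdeg

What's happening: swap the front and back halves of the string.
On "crdegisvst" that produces "isvstcrdeg".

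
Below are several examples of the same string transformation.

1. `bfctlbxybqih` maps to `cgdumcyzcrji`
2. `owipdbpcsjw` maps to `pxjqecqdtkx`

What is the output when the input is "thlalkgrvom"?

uimbmlhswpn

Each output is the input with this applied: shift every letter 1 place forward in the alphabet (wrapping around).
On "thlalkgrvom" that produces "uimbmlhswpn".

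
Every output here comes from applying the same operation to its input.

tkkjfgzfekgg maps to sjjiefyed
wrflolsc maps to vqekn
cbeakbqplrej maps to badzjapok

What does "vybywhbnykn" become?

What's happening: delete the last 3 characters, then shift every letter 1 place backward in the alphabet (wrapping around).
On "vybywhbnykn" that produces "uxaxvgam".

uxaxvgam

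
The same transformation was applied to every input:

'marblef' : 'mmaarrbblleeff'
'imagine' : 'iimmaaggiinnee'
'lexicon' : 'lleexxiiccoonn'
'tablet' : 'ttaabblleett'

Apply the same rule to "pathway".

Rule — double every character.
Doing the same to "pathway": "ppaatthhwwaayy".

ppaatthhwwaayy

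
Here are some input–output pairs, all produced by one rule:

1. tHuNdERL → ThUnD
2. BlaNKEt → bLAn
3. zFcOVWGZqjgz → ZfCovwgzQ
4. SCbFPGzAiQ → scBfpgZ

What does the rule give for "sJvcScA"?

SjVC

The rule is to flip the case of every letter, then delete the last 3 characters.
"sJvcScA" → "SjVCsCa" → "SjVC".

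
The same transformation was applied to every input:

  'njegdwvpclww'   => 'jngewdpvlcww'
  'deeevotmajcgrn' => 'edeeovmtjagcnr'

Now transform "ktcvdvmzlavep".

tkvcvdzmalevp

The transformation: swap each adjacent pair of characters (1↔2, 3↔4, ...).
So "ktcvdvmzlavep" becomes "tkvcvdzmalevp".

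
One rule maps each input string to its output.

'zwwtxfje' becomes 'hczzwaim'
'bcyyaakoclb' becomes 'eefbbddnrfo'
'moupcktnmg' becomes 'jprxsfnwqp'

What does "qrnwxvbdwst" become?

The pattern: shift every letter 3 places forward in the alphabet (wrapping around), then move the last character to the front.
"qrnwxvbdwst" → "tuqzayegzvw" → "wtuqzayegzv".

wtuqzayegzv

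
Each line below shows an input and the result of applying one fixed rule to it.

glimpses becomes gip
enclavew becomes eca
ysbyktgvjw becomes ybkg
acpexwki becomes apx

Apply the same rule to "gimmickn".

The transformation: delete the last 3 characters, then keep every other character starting from the first (positions 1st, 3rd, 5th, ...).
Working it through for "gimmickn": intermediate "gimmi", final "gmi".
(Check on "ysbyktgvjw": → "ysbyktg" → "ybkg" ✓)

gmi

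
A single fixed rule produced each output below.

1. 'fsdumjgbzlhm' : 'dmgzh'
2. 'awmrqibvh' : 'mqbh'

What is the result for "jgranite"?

rnt

The rule is to delete the first character, then keep every other character starting from the second (positions 2nd, 4th, 6th, ...).
So "jgranite" becomes "rnt".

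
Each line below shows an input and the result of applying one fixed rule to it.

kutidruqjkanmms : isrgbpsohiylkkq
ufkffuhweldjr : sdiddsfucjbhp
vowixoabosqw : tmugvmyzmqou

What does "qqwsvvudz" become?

oouqttsbx

In each case the input is transformed by: shift every letter 2 places backward in the alphabet (wrapping around).
"qqwsvvudz" → "oouqttsbx".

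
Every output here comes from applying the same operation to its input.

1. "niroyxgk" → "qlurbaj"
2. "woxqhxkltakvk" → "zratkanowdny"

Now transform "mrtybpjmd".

puwbesmp

Looking at the pairs, the operation is to shift every letter 3 places forward in the alphabet (wrapping around), then delete the last character.
Starting from "mrtybpjmd": after the first operation, "puwbesmpg"; after the second, "puwbesmp".
(Check on "niroyxgk": → "qlurbajn" → "qlurbaj" ✓)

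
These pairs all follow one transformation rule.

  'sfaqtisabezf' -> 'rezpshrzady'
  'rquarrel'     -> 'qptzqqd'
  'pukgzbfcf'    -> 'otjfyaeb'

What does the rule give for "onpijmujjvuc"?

The pattern: delete the last character, then shift every letter 1 place backward in the alphabet (wrapping around).
Starting from "onpijmujjvuc": after the first operation, "onpijmujjvu"; after the second, "nmohiltiiut".

nmohiltiiut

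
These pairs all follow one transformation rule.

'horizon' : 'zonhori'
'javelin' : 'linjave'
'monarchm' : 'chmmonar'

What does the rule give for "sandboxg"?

The transformation: move the last 3 characters to the front (rotate right by 3).
For "sandboxg" the result is "oxgsandb".

oxgsandb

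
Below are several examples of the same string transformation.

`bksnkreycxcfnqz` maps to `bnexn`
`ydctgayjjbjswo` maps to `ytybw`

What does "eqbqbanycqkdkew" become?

eqnqk

Each output is the input with this applied: keep one character in every 3, starting at position 1 (positions 1st, 4th, 7th, ...).
So "eqbqbanycqkdkew" becomes "eqnqk".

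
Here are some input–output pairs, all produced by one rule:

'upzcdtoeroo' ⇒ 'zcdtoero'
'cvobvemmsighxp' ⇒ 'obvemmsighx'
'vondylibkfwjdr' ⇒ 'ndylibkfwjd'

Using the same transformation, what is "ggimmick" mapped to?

immic

Rule — move the last character to the front, then delete the first 3 characters.
Applying both steps to "ggimmick": "kggimmic", then "immic".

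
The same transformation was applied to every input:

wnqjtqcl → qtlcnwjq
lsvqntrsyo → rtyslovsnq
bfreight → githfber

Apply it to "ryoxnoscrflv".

What's happening: swap the front and back halves of the string, then swap each adjacent pair of characters (1↔2, 3↔4, ...).
Starting from "ryoxnoscrflv": after the first operation, "scrflvryoxno"; after the second, "csfrvlyrxoon".

csfrvlyrxoon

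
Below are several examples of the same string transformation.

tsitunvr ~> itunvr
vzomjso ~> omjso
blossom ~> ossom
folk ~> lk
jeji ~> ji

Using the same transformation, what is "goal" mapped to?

Rule — delete the first 2 characters.
Applying that to "goal" gives "al".

al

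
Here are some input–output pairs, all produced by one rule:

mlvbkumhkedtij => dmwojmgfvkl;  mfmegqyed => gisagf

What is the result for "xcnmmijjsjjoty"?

Rule — delete the first 3 characters, then shift every letter 2 places forward in the alphabet (wrapping around).
On "xcnmmijjsjjoty": the first step gives "mmijjsjjoty", and the second then gives "ookllullqva".
(Check on "mlvbkumhkedtij": → "bkumhkedtij" → "dmwojmgfvkl" ✓)

ookllullqva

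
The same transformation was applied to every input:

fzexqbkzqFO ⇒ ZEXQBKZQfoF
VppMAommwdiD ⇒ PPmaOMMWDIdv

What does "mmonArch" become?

MONaRCHM

The pattern: flip the case of every letter, then move the first character to the end.
Applying both steps to "mmonArch": "MMONaRCH", then "MONaRCHM".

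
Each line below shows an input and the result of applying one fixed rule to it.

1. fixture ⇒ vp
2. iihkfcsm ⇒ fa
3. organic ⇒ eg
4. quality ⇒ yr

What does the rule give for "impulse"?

Rule — keep one character in every 3, starting at position 3 (positions 3rd, 6th, 9th, ...), then shift every letter 2 places backward in the alphabet (wrapping around).
"impulse" → "ps" → "nq".

nq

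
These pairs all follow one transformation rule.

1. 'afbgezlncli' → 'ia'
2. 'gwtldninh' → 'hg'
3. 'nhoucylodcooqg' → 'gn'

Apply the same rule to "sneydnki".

The rule is to move the first character to the end, then keep only the last 2 characters.
Starting from "sneydnki": after the first operation, "neydnkis"; after the second, "is".
(Check on "afbgezlncli": → "fbgezlnclia" → "ia" ✓)

is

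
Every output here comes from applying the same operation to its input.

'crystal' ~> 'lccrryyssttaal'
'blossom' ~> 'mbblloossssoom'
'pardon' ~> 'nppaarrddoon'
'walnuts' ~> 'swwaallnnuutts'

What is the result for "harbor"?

rhhaarrbboor

The transformation: double every character, then move the last character to the front.
Starting from "harbor": after the first operation, "hhaarrbboorr"; after the second, "rhhaarrbboor".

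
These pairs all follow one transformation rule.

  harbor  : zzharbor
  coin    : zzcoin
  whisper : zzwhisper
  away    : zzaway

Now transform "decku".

In each case the input is transformed by: prepend "zz".
On "decku" that produces "zzdecku".

zzdecku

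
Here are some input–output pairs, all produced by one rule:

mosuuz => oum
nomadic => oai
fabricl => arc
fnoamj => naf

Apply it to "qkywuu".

The transformation: swap the first and last characters, then keep every other character starting from the second (positions 2nd, 4th, 6th, ...).
On "qkywuu": the first step gives "ukywuq", and the second then gives "kwq".

kwq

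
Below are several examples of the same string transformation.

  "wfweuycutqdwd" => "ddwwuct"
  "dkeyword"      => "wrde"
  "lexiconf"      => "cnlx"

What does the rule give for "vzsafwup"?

fuvs

The rule is to keep every other character starting from the first (positions 1st, 3rd, 5th, ...), then move the last 2 characters to the front (rotate right by 2).
Working it through for "vzsafwup": intermediate "vsfu", final "fuvs".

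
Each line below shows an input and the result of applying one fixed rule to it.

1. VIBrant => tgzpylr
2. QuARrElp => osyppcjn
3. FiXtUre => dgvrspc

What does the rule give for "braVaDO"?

zpytybm

In each case the input is transformed by: shift every letter 2 places backward in the alphabet (wrapping around), then convert every letter to lowercase.
Applying both steps to "braVaDO": "zpyTyBM", then "zpytybm".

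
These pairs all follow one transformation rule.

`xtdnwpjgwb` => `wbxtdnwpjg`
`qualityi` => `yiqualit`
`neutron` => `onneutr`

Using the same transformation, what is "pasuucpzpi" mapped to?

pipasuucpz

In each case the input is transformed by: move the last 2 characters to the front (rotate right by 2).
Doing the same to "pasuucpzpi": "pipasuucpz".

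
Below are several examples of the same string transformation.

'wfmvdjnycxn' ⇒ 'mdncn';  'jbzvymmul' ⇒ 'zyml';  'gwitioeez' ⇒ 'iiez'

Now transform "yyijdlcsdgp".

idcdp

In each case the input is transformed by: delete the first character, then keep every other character starting from the second (positions 2nd, 4th, 6th, ...).
Applying both steps to "yyijdlcsdgp": "yijdlcsdgp", then "idcdp".
(Check on "jbzvymmul": → "bzvymmul" → "zyml" ✓)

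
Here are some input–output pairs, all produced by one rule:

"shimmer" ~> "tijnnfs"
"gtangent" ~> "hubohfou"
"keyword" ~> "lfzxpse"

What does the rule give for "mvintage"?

The transformation: shift every letter 1 place forward in the alphabet (wrapping around).
"mvintage" → "nwjoubhf".

nwjoubhf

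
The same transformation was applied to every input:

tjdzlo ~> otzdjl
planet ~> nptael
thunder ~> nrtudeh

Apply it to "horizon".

oorzhin

Each output is the input with this applied: sort the characters into alphabetical order, then move the first 3 characters to the end (rotate left by 3).
"horizon" → "hinoorz" → "oorzhin".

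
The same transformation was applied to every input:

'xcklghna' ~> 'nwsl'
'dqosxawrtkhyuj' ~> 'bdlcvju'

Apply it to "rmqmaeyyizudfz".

The rule is to shift every letter 11 places forward in the alphabet (wrapping around), then keep every other character starting from the second (positions 2nd, 4th, 6th, ...).
Working it through for "rmqmaeyyizudfz": intermediate "cxbxlpjjtkfoqk", final "xxpjkok".

xxpjkok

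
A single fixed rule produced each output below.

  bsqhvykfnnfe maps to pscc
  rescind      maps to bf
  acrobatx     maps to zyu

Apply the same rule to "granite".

The transformation: keep one character in every 3, starting at position 2 (positions 2nd, 5th, 8th, ...), then shift every letter 3 places backward in the alphabet (wrapping around).
Working it through for "granite": intermediate "ri", final "of".

of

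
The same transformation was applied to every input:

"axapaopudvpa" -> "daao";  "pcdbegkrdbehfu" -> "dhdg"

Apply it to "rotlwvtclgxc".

lctv

The transformation: keep one character in every 3, starting at position 3 (positions 3rd, 6th, 9th, ...), then move the first 2 characters to the end (rotate left by 2).
For "rotlwvtclgxc" the result is "lctv".
(Check on "axapaopudvpa": → "aoda" → "daao" ✓)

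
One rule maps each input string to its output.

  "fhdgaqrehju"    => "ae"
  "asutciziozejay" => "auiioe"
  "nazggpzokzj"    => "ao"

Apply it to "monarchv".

Each output is the input with this applied: delete the last 2 characters, then keep only the vowels.
Working it through for "monarchv": intermediate "monarc", final "oa".
(Check on "fhdgaqrehju": → "fhdgaqreh" → "ae" ✓)

oa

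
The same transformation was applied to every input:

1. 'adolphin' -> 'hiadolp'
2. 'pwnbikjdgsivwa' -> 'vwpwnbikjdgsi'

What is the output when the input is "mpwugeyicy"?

Rule — delete the last character, then move the last 2 characters to the front (rotate right by 2).
On "mpwugeyicy": the first step gives "mpwugeyic", and the second then gives "icmpwugey".

icmpwugey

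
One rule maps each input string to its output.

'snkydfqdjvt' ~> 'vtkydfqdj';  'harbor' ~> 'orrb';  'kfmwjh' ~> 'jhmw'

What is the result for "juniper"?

In each case the input is transformed by: delete the first 2 characters, then move the last 2 characters to the front (rotate right by 2).
Applying both steps to "juniper": "niper", then "ernip".
(Check on "harbor": → "rbor" → "orrb" ✓)

ernip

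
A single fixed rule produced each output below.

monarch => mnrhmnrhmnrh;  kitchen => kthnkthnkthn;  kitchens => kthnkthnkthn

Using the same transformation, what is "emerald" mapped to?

eeadeeadeead

What's happening: keep every other character starting from the first (positions 1st, 3rd, 5th, ...), then write the whole string 3 times in a row.
On "emerald": the first step gives "eead", and the second then gives "eeadeeadeead".
(Check on "kitchen": → "kthn" → "kthnkthnkthn" ✓)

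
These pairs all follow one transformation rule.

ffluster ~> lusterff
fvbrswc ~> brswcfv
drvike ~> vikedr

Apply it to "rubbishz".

Rule — move the first 2 characters to the end (rotate left by 2).
Applying that to "rubbishz" gives "bbishzru".

bbishzru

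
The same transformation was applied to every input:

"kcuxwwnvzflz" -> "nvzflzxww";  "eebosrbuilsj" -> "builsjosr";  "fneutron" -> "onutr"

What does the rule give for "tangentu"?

Each output is the input with this applied: delete the first 3 characters, then move the first 3 characters to the end (rotate left by 3).
For "tangentu" the result is "tugen".

tugen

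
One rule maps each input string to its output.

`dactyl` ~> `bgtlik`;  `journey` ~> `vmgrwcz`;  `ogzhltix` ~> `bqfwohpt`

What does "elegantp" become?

Rule — shift every letter 8 places forward in the alphabet (wrapping around), then move the last 3 characters to the front (rotate right by 3).
"elegantp" → "vbxmtmoi".

vbxmtmoi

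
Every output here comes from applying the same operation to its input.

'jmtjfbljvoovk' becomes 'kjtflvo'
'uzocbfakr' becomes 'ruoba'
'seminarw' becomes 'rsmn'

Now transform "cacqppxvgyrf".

rccpxg

Looking at the pairs, the operation is to keep every other character starting from the first (positions 1st, 3rd, 5th, ...), then move the last character to the front.
On "cacqppxvgyrf": the first step gives "ccpxgr", and the second then gives "rccpxg".
(Check on "uzocbfakr": → "uobar" → "ruoba" ✓)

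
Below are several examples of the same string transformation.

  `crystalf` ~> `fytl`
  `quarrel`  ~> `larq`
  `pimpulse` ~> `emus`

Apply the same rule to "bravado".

Rule — swap the first and last characters, then keep every other character starting from the first (positions 1st, 3rd, 5th, ...).
For "bravado" the result is "oaab".

oaab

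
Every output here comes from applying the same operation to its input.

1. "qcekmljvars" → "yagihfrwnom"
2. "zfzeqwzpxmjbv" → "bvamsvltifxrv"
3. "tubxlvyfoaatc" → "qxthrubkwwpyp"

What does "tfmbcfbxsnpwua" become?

bixybxtojlsqwp

The pattern: shift every letter 4 places backward in the alphabet (wrapping around), then move the first character to the end.
For "tfmbcfbxsnpwua", step one produces "pbixybxtojlsqw"; step two turns that into "bixybxtojlsqwp".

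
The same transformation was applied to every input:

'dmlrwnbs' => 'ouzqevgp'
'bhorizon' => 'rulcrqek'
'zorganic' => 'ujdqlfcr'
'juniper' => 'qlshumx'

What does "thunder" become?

xqghuwk

The pattern: move the first 2 characters to the end (rotate left by 2), then shift every letter 3 places forward in the alphabet (wrapping around).
"thunder" → "underth" → "xqghuwk".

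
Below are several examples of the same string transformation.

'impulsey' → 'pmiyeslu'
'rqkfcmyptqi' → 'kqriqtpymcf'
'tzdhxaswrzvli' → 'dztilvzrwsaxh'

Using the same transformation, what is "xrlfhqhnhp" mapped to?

lrxphnhqhf

Rule — reverse the string, then move the last 3 characters to the front (rotate right by 3).
On "xrlfhqhnhp": the first step gives "phnhqhflrx", and the second then gives "lrxphnhqhf".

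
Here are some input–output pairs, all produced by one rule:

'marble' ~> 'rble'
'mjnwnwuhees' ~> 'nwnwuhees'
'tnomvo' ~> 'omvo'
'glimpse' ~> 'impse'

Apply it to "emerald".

erald

The rule is to delete the first 2 characters.
For "emerald" the result is "erald".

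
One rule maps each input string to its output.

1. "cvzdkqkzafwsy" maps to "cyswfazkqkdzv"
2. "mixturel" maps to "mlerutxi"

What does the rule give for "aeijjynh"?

Rule — move the first character to the end, then reverse the string.
So "aeijjynh" becomes "ahnyjjie".

ahnyjjie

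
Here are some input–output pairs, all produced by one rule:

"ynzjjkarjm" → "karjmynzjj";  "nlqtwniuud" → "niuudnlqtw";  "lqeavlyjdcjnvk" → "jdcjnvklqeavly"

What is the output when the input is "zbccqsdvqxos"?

dvqxoszbccqs

The rule is to swap the front and back halves of the string.
For "zbccqsdvqxos" the result is "dvqxoszbccqs".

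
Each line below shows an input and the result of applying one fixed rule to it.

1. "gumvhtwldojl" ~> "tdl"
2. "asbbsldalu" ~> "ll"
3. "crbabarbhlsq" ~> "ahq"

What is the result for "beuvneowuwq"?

What's happening: delete the first 3 characters, then keep one character in every 3, starting at position 3 (positions 3rd, 6th, 9th, ...).
"beuvneowuwq" → "vneowuwq" → "eu".

eu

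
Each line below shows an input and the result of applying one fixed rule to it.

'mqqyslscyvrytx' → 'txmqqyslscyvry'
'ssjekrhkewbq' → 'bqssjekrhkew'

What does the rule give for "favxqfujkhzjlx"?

Looking at the pairs, the operation is to move the last 2 characters to the front (rotate right by 2).
Applying that to "favxqfujkhzjlx" gives "lxfavxqfujkhzj".

lxfavxqfujkhzj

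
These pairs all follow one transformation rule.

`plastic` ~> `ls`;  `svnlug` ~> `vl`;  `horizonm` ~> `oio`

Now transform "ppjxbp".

In each case the input is transformed by: keep every other character starting from the second (positions 2nd, 4th, 6th, ...), then delete the last character.
Starting from "ppjxbp": after the first operation, "pxp"; after the second, "px".

px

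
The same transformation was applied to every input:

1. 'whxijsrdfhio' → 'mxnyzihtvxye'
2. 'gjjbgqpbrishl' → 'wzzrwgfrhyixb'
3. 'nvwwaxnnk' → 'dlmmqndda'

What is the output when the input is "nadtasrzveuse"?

dqtjqihplukiu

Each output is the input with this applied: shift every letter 10 places backward in the alphabet (wrapping around).
Doing the same to "nadtasrzveuse": "dqtjqihplukiu".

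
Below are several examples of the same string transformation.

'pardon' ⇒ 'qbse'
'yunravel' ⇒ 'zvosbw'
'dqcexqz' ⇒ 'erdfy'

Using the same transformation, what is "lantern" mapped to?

mbouf

Rule — delete the last 2 characters, then shift every letter 1 place forward in the alphabet (wrapping around).
Starting from "lantern": after the first operation, "lante"; after the second, "mbouf".
(Check on "pardon": → "pard" → "qbse" ✓)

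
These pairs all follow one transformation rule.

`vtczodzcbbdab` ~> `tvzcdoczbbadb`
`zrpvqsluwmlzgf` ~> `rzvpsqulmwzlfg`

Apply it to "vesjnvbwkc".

evjsvnwbck

Each output is the input with this applied: swap each adjacent pair of characters (1↔2, 3↔4, ...).
On "vesjnvbwkc" that produces "evjsvnwbck".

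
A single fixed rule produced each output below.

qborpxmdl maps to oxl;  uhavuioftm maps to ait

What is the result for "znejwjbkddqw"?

Rule — keep one character in every 3, starting at position 3 (positions 3rd, 6th, 9th, ...).
For "znejwjbkddqw" the result is "ejdw".

ejdw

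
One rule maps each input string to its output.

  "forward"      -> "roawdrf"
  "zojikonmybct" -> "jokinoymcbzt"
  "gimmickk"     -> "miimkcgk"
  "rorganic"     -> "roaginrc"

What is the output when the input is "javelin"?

The transformation: move the first character to the end, then swap each adjacent pair of characters (1↔2, 3↔4, ...).
On "javelin": the first step gives "avelinj", and the second then gives "valenij".

valenij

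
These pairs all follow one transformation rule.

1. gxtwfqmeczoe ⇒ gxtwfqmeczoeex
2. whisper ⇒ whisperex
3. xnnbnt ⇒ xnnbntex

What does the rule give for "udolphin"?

Rule — append "ex".
For "udolphin" the result is "udolphinex".

udolphinex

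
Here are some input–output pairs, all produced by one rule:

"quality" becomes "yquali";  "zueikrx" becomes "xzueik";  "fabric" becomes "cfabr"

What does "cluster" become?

rclust

The transformation: move the last 2 characters to the front (rotate right by 2), then delete the first character.
So "cluster" becomes "rclust".
(Check on "zueikrx": → "rxzueik" → "xzueik" ✓)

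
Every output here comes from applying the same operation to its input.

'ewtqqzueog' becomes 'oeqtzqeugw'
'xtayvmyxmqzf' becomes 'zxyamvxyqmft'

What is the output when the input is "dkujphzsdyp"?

pdjuhpszydk

The pattern: swap each adjacent pair of characters (1↔2, 3↔4, ...), then swap the first and last characters.
On "dkujphzsdyp" that produces "pdjuhpszydk".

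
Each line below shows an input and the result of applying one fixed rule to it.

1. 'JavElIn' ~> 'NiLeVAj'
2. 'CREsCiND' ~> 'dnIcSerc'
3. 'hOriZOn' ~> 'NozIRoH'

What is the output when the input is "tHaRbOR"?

The rule is to flip the case of every letter, then reverse the string.
For "tHaRbOR", step one produces "ThArBor"; step two turns that into "roBrAhT".

roBrAhT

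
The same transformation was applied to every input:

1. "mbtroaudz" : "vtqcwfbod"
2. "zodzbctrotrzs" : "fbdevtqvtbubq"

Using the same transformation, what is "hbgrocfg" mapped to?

itqehijd

In each case the input is transformed by: shift every letter 2 places forward in the alphabet (wrapping around), then move the first 2 characters to the end (rotate left by 2).
Starting from "hbgrocfg": after the first operation, "jditqehi"; after the second, "itqehijd".
(Check on "mbtroaudz": → "odvtqcwfb" → "vtqcwfbod" ✓)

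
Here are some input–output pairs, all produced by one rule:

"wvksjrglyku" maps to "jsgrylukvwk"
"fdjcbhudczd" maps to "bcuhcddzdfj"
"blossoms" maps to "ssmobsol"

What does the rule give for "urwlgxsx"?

Looking at the pairs, the operation is to move the first 3 characters to the end (rotate left by 3), then swap each adjacent pair of characters (1↔2, 3↔4, ...).
For "urwlgxsx", step one produces "lgxsxurw"; step two turns that into "glsxuxwr".
(Check on "blossoms": → "ssomsblo" → "ssmobsol" ✓)

glsxuxwr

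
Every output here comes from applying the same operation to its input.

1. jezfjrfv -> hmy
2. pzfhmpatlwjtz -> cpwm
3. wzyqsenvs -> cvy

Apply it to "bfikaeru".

Looking at the pairs, the operation is to shift every letter 3 places forward in the alphabet (wrapping around), then keep one character in every 3, starting at position 2 (positions 2nd, 5th, 8th, ...).
"bfikaeru" → "eilndhux" → "idx".

idx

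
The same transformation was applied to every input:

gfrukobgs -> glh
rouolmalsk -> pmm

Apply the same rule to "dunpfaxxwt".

vgy

The rule is to shift every letter 1 place forward in the alphabet (wrapping around), then keep one character in every 3, starting at position 2 (positions 2nd, 5th, 8th, ...).
Starting from "dunpfaxxwt": after the first operation, "evoqgbyyxu"; after the second, "vgy".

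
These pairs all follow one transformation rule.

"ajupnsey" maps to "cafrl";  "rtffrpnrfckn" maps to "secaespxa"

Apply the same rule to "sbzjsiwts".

Rule — shift every letter 13 places forward in the alphabet (wrapping around) — i.e. ROT13, then delete the first 3 characters.
For "sbzjsiwts", step one produces "fomwfvjgf"; step two turns that into "wfvjgf".
(Check on "ajupnsey": → "nwhcafrl" → "cafrl" ✓)

wfvjgf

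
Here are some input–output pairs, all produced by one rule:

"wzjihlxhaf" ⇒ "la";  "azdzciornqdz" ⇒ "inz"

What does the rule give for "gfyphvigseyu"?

vsu

Looking at the pairs, the operation is to keep one character in every 3, starting at position 3 (positions 3rd, 6th, 9th, ...), then delete the first character.
Starting from "gfyphvigseyu": after the first operation, "yvsu"; after the second, "vsu".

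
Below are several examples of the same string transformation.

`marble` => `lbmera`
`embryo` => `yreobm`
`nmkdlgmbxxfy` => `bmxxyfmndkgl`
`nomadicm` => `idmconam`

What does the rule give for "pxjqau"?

aqpujx

What's happening: swap the front and back halves of the string, then swap each adjacent pair of characters (1↔2, 3↔4, ...).
"pxjqau" → "aqpujx".
(Check on "marble": → "blemar" → "lbmera" ✓)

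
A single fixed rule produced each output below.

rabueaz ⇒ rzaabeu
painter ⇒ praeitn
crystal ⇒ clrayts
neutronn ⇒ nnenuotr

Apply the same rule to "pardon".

In each case the input is transformed by: take characters alternately from the front and the back (1st, last, 2nd, 2nd-last, ...).
Applying that to "pardon" gives "pnaord".

pnaord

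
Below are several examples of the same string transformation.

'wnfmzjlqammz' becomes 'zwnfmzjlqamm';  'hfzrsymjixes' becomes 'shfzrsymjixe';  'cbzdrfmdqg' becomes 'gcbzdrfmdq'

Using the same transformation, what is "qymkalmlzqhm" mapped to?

The pattern: move the last character to the front.
On "qymkalmlzqhm" that produces "mqymkalmlzqh".

mqymkalmlzqh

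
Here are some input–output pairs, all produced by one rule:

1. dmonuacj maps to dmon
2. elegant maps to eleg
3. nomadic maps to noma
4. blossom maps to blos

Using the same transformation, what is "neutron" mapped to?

The rule is to keep only the first 4 characters.
Applying that to "neutron" gives "neut".

neut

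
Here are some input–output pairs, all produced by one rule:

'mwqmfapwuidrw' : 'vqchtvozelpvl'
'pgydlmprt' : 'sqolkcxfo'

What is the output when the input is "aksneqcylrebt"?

The rule is to reverse the string, then shift every letter 1 place backward in the alphabet (wrapping around).
On "aksneqcylrebt": the first step gives "tberlycqenska", and the second then gives "sadqkxbpdmrjz".

sadqkxbpdmrjz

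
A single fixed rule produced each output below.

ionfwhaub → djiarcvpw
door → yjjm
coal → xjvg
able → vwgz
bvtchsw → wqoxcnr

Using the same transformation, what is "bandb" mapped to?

wviyw

In each case the input is transformed by: shift every letter 5 places backward in the alphabet (wrapping around).
For "bandb" the result is "wviyw".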